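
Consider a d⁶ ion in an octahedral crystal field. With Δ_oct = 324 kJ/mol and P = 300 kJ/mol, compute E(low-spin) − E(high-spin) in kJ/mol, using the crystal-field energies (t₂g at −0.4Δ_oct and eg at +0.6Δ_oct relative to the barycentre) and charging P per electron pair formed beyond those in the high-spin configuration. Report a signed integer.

High-spin d⁶ fills as t₂g⁴ eg² with CFSE 4(−0.4) + 2(+0.6) = -0.4Δ_oct = -130 kJ/mol.
Low-spin: t₂g⁶ eg⁰, orbital CFSE = -2.4Δ_oct = -778 kJ/mol; plus 2 excess pairs × P = +600 kJ/mol; total -178 kJ/mol.
The difference is -178 − (-130) = -48 kJ/mol, so low-spin lies lower.

-48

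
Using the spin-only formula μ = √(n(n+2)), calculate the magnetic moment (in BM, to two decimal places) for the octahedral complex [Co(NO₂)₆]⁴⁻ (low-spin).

1.73 BM

Each NO₂⁻ contributes -1; 6 × (-1) = -6. With overall charge -4, Co is in the +2 oxidation state.
Group 9 minus oxidation state +2 gives a d⁷ configuration for Co²⁺.
Configuration: t₂g⁶ eg¹ → 1 unpaired electron.
μ(spin-only) = √[1(1+2)] = √3 ≈ 1.73 BM.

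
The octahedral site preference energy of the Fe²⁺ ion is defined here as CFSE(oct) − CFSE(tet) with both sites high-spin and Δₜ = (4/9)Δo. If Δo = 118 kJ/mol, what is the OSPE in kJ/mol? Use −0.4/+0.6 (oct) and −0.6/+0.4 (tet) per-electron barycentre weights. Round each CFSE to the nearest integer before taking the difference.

Fe is in group 8, so Fe²⁺ is d⁶ (8 − 2 = 6).
In an octahedral site d⁶ (HS) is t₂g⁴ eg², giving CFSE(oct) = -0.4Δo = -47 kJ/mol.
In a tetrahedral site the filling is e³ t₂³: CFSE(tet) = -0.6Δₜ = -0.6 × (4/9)(118) = -31 kJ/mol.
Subtracting, OSPE = -47 − (-31) = -16 kJ/mol.

-16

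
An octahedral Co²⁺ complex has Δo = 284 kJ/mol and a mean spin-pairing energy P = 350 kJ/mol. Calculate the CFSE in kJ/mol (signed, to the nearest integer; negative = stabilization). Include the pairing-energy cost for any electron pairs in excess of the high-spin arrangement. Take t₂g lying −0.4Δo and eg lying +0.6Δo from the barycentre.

Co²⁺: group 9, so d-count = 9 − 2 = 7.
Here Δo < P (284 < 350), so the high-spin state is favoured.
That gives t₂g⁵ eg².
Orbital CFSE = -0.8Δo = -0.8 × 284 = -227 kJ/mol.
High-spin has no excess pairs, so no pairing correction applies.

-227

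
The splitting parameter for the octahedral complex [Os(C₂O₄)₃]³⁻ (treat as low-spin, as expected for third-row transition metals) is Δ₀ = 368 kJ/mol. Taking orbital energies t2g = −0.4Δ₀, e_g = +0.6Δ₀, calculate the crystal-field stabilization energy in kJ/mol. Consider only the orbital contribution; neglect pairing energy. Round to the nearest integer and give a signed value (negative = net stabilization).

-736

Each C₂O₄²⁻ contributes -2; 3 × (-2) = -6. With overall charge -3, Os is in the +3 oxidation state.
Os sits in group 8; removing 3 electrons leaves Os³⁺ with 8 − 3 = 5 d electrons.
Configuration: t2g^5 e_g^0.
The orbital stabilization is -2.0Δ₀ = -2.0 × 368 = -736 kJ/mol.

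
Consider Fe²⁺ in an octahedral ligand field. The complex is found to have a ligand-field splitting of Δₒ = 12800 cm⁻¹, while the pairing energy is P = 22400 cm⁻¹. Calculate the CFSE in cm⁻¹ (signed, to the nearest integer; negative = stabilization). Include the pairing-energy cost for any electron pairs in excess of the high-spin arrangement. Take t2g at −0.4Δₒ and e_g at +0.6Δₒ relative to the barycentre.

Fe is in group 8, so Fe²⁺ is d⁶ (8 − 2 = 6).
Since Δₒ = 12800 cm⁻¹ < P = 22400 cm⁻¹, the complex adopts the high-spin configuration.
That gives t2g^4 e_g^2.
Orbital CFSE = -0.4Δₒ = -0.4 × 12800 = -5120 cm⁻¹.
High-spin has no excess pairs, so no pairing correction applies.

-5120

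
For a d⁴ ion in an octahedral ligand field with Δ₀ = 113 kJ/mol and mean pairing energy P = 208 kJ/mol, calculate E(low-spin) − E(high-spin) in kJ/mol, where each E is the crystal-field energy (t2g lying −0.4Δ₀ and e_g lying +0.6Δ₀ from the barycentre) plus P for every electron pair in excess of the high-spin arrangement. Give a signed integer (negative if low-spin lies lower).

95

High-spin: t2g^3 e_g^1, CFSE = -0.6Δ₀ = -68 kJ/mol.
Low-spin t2g^4 e_g^0 gives -1.6Δ₀ = -181 kJ/mol, but forming 1 extra pair costs 1P = 208 kJ/mol, so E(LS) = -181 + 208 = 27 kJ/mol.
Thus E(LS) − E(HS) = 95 kJ/mol.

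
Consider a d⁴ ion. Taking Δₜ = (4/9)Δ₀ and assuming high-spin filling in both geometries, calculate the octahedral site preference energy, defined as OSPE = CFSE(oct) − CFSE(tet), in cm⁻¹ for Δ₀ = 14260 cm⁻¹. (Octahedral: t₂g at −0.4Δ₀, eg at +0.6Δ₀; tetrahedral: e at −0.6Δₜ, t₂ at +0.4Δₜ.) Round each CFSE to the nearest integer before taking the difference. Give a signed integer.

-6021

In an octahedral site d⁴ (HS) is t₂g³ eg¹, giving CFSE(oct) = -0.6Δ₀ = -8556 cm⁻¹.
In a tetrahedral site the filling is e² t₂²: CFSE(tet) = -0.4Δₜ = -0.4 × (4/9)(14260) = -2535 cm⁻¹.
Subtracting, OSPE = -8556 − (-2535) = -6021 cm⁻¹.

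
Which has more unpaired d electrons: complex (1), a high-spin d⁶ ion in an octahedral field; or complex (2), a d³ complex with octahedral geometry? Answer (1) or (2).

(1)

(1): t₂g⁴ eg² → 4 unpaired.
(2): t2g^3 e_g^0 → 3 unpaired.
So (1) has more unpaired electrons.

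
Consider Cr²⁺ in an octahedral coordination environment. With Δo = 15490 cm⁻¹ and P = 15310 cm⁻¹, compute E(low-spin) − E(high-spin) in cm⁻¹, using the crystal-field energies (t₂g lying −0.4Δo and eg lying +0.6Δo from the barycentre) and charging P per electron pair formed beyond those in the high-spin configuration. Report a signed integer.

Cr²⁺: group 6, so d-count = 6 − 2 = 4.
High-spin d⁴ fills as t₂g³ eg¹ with CFSE 3(−0.4) + 1(+0.6) = -0.6Δo = -9294 cm⁻¹.
For low-spin the configuration is t₂g⁴ eg⁰: orbital energy -1.6 × 15490 = -24784 cm⁻¹, and 1 additional pair relative to high-spin adds 15310 cm⁻¹, giving -9474 cm⁻¹.
The difference is -9474 − (-9294) = -180 cm⁻¹, so low-spin lies lower.

-180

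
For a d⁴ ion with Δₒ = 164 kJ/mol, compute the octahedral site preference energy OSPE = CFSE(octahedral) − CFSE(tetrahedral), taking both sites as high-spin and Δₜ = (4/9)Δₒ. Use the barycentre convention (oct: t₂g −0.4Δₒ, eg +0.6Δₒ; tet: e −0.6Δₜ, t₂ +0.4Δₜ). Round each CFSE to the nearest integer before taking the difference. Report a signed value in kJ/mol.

-69

In an octahedral site d⁴ (HS) is t₂g³ eg¹, giving CFSE(oct) = -0.6Δₒ = -98 kJ/mol.
In a tetrahedral site the filling is e² t₂²: CFSE(tet) = -0.4Δₜ = -0.4 × (4/9)(164) = -29 kJ/mol.
Subtracting, OSPE = -98 − (-29) = -69 kJ/mol.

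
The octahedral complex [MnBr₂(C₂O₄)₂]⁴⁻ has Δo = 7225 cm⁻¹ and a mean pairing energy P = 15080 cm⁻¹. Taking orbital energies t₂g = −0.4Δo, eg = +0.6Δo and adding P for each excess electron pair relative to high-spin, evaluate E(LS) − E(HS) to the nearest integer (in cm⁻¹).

Ligand charges: 2×(-1) from Br⁻ and 2×(-2) from C₂O₄²⁻ sum to -6; with overall charge -4, Mn is +2.
Group 7 minus oxidation state +2 gives a d⁵ configuration for Mn²⁺.
High-spin d⁵ fills as t₂g³ eg² with CFSE 3(−0.4) + 2(+0.6) = 0.0Δo = 0 cm⁻¹.
For low-spin the configuration is t₂g⁵ eg⁰: orbital energy -2.0 × 7225 = -14450 cm⁻¹, and 2 additional pairs relative to high-spin add 30160 cm⁻¹, giving 15710 cm⁻¹.
The difference is 15710 − (0) = 15710 cm⁻¹, so high-spin lies lower.

15710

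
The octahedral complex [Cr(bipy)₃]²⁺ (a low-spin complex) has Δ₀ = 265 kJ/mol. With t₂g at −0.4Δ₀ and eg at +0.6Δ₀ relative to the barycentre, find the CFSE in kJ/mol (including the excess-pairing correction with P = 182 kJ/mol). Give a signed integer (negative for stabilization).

-242

bipy is neutral, so the +2 overall charge sits on Cr: oxidation state +2.
Cr sits in group 6; removing 2 electrons leaves Cr²⁺ with 6 − 2 = 4 d electrons.
The d⁴ electrons fill as t₂g⁴ eg⁰.
Orbital CFSE = 4(-0.4) + 0(0.6) = -1.6Δ₀ = -1.6 × 265 = -424 kJ/mol.
High-spin d⁴ would be t₂g³ eg¹ with 0 pairs; low-spin has 1, so 1 excess pair costs +1P = +182 kJ/mol.
Overall CFSE = -424 + 182 = -242 kJ/mol.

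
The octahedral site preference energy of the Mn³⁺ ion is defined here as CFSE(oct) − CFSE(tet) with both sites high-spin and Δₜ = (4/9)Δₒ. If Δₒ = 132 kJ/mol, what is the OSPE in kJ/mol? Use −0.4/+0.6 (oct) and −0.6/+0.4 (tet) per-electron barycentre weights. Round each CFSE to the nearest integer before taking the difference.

-56

Group 7 minus oxidation state +3 gives a d⁴ configuration for Mn³⁺.
In an octahedral site d⁴ (HS) is t2g^3 e_g^1, giving CFSE(oct) = -0.6Δₒ = -79 kJ/mol.
Tetrahedral e^2 t2^2 gives -0.4Δₜ = -0.4 × (4/9) × 132 = -23 kJ/mol.
OSPE = CFSE(oct) − CFSE(tet) = -79 − (-23) = -56 kJ/mol.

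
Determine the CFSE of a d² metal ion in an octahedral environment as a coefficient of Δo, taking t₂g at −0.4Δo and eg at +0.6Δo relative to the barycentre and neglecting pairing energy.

Configuration: t₂g² eg⁰.
CFSE = 2(-0.4Δo) + 0(0.6Δo) = -0.8Δo + 0.0Δo = -0.8Δo.

-0.8 Δo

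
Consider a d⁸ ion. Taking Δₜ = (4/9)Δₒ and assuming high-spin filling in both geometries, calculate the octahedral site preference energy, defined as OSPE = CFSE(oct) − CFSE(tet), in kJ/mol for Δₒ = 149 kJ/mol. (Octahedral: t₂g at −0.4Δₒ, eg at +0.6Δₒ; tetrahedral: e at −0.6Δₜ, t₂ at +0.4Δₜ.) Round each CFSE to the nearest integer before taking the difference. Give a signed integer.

Octahedral high-spin t₂g⁶ eg²: CFSE = -1.2 × 149 = -179 kJ/mol.
Tetrahedral e⁴ t₂⁴ gives -0.8Δₜ = -0.8 × (4/9) × 149 = -53 kJ/mol.
OSPE = -179 − (-53) = -126 kJ/mol.

-126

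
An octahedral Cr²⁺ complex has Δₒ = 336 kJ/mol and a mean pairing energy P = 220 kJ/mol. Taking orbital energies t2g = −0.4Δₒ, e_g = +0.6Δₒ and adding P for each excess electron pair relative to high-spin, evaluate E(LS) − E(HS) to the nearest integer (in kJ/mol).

Cr sits in group 6; removing 2 electrons leaves Cr²⁺ with 6 − 2 = 4 d electrons.
In the high-spin limit (t2g^3 e_g^1) the orbital term is -0.6Δₒ = -202 kJ/mol, with no excess pairing.
Low-spin t2g^4 e_g^0 gives -1.6Δₒ = -538 kJ/mol, but forming 1 extra pair costs 1P = 220 kJ/mol, so E(LS) = -538 + 220 = -318 kJ/mol.
Thus E(LS) − E(HS) = -116 kJ/mol.

-116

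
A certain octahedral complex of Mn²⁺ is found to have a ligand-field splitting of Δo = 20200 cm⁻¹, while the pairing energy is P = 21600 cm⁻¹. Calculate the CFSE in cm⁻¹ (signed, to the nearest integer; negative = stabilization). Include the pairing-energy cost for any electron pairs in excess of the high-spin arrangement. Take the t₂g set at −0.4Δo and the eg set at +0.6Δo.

Group 7 minus oxidation state +2 gives a d⁵ configuration for Mn²⁺.
Here Δo < P (20200 < 21600), so the high-spin state is favoured.
Configuration: t₂g³ eg².
Orbital CFSE = 0.0Δo = 0.0 × 20200 = 0 cm⁻¹.
High-spin has no excess pairs, so no pairing correction applies.

0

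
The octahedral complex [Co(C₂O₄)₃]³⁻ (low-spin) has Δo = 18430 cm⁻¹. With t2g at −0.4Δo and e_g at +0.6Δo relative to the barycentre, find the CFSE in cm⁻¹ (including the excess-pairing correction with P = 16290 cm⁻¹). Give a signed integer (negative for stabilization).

-11652

Each C₂O₄²⁻ contributes -2; 3 × (-2) = -6. With overall charge -3, Co is in the +3 oxidation state.
Group 9 minus oxidation state +3 gives a d⁶ configuration for Co³⁺.
Configuration: t2g^6 e_g^0.
The orbital stabilization is -2.4Δo = -2.4 × 18430 = -44232 cm⁻¹.
High-spin d⁶ would be t2g^4 e_g^2 with 1 pair; low-spin has 3, so 2 excess pairs cost +2P = +32580 cm⁻¹.
Net CFSE = -44232 + 32580 = -11652 cm⁻¹.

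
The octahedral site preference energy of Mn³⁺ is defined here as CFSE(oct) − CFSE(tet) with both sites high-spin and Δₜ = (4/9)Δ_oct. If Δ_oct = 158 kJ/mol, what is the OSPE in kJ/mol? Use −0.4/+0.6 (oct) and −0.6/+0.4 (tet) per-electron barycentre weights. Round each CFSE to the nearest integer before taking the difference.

-67

Mn³⁺: group 7, so d-count = 7 − 3 = 4.
In an octahedral site d⁴ (HS) is t₂g³ eg¹, giving CFSE(oct) = -0.6Δ_oct = -95 kJ/mol.
Tetrahedral e² t₂² gives -0.4Δₜ = -0.4 × (4/9) × 158 = -28 kJ/mol.
Subtracting, OSPE = -95 − (-28) = -67 kJ/mol.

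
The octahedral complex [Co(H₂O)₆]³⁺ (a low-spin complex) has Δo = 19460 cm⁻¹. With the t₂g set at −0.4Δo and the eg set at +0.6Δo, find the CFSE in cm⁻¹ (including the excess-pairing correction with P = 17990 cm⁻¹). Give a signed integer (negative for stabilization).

H₂O is neutral, so the +3 overall charge sits on Co: oxidation state +3.
Co is in group 9, so Co³⁺ is d⁶ (9 − 3 = 6).
Configuration: t₂g⁶ eg⁰.
Orbital CFSE = 6(-0.4) + 0(0.6) = -2.4Δo = -2.4 × 19460 = -46704 cm⁻¹.
Pairing penalty: 3 pairs vs 1 in the high-spin reference → 2 extra × P = 35980 cm⁻¹.
Overall CFSE = -46704 + 35980 = -10724 cm⁻¹.

-10724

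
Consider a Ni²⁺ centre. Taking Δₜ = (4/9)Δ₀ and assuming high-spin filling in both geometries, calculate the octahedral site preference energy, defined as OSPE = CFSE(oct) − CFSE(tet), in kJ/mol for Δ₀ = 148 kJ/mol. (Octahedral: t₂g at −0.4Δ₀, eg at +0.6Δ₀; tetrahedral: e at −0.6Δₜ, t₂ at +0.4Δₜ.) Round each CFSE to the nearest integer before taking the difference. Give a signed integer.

Ni is in group 10, so Ni²⁺ is d⁸ (10 − 2 = 8).
Octahedral high-spin t₂g⁶ eg²: CFSE = -1.2 × 148 = -178 kJ/mol.
In a tetrahedral site the filling is e⁴ t₂⁴: CFSE(tet) = -0.8Δₜ = -0.8 × (4/9)(148) = -53 kJ/mol.
OSPE = -178 − (-53) = -125 kJ/mol.

-125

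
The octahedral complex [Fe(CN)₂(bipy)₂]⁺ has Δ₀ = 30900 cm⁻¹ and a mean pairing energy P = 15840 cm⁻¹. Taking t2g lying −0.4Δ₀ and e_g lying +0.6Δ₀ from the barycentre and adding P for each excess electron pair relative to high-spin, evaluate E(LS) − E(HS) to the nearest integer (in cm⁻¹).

-30120

Ligand charges: 2×(-1) from CN⁻ and 2×(+0) from bipy sum to -2; with overall charge +1, Fe is +3.
Fe sits in group 8; removing 3 electrons leaves Fe³⁺ with 8 − 3 = 5 d electrons.
In the high-spin limit (t2g^3 e_g^2) the orbital term is 0.0Δ₀ = 0 cm⁻¹, with no excess pairing.
Low-spin: t2g^5 e_g^0, orbital CFSE = -2.0Δ₀ = -61800 cm⁻¹; plus 2 excess pairs × P = +31680 cm⁻¹; total -30120 cm⁻¹.
The difference is -30120 − (0) = -30120 cm⁻¹, so low-spin lies lower.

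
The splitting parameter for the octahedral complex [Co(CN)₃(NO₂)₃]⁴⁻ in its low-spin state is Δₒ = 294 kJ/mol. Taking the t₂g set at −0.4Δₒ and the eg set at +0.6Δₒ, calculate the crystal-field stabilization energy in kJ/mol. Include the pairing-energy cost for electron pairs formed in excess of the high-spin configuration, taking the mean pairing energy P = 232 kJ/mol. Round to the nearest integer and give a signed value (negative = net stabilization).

-297

Ligand charges: 3×(-1) from CN⁻ and 3×(-1) from NO₂⁻ sum to -6; with overall charge -4, Co is +2.
Co sits in group 9; removing 2 electrons leaves Co²⁺ with 9 − 2 = 7 d electrons.
The d⁷ electrons fill as t₂g⁶ eg¹.
Orbital CFSE = 6(-0.4) + 1(0.6) = -1.8Δₒ = -1.8 × 294 = -529 kJ/mol.
Pairing penalty: 3 pairs vs 2 in the high-spin reference → 1 extra × P = 232 kJ/mol.
Combining: -529 + 232 = -297 kJ/mol.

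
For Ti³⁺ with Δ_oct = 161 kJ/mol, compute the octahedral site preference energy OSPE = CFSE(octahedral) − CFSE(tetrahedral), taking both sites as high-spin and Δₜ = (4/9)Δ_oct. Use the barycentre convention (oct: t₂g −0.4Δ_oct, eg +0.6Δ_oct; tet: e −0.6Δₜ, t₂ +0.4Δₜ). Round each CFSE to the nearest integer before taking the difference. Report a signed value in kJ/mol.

-21

Ti³⁺: group 4, so d-count = 4 − 3 = 1.
In an octahedral site d¹ (HS) is t₂g¹ eg⁰, giving CFSE(oct) = -0.4Δ_oct = -64 kJ/mol.
In a tetrahedral site the filling is e¹ t₂⁰: CFSE(tet) = -0.6Δₜ = -0.6 × (4/9)(161) = -43 kJ/mol.
Subtracting, OSPE = -64 − (-43) = -21 kJ/mol.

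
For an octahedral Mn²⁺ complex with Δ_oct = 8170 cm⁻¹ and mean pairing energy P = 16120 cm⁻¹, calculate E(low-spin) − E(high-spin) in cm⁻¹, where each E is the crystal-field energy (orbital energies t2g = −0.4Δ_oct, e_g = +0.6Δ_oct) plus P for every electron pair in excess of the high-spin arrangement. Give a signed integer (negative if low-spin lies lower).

15900

Mn is in group 7, so Mn²⁺ is d⁵ (7 − 2 = 5).
High-spin d⁵ fills as t2g^3 e_g^2 with CFSE 3(−0.4) + 2(+0.6) = 0.0Δ_oct = 0 cm⁻¹.
Low-spin t2g^5 e_g^0 gives -2.0Δ_oct = -16340 cm⁻¹, but forming 2 extra pairs costs 2P = 32240 cm⁻¹, so E(LS) = -16340 + 32240 = 15900 cm⁻¹.
The difference is 15900 − (0) = 15900 cm⁻¹, so high-spin lies lower.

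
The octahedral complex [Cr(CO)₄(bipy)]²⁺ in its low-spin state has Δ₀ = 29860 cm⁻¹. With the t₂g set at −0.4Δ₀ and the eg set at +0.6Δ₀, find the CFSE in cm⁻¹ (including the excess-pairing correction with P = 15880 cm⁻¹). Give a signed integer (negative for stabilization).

Ligand charges: 4×(+0) from CO and 1×(+0) from bipy sum to +0; with overall charge +2, Cr is +2.
Group 6 minus oxidation state +2 gives a d⁴ configuration for Cr²⁺.
Electron filling gives t₂g⁴ eg⁰.
CFSE(orbital) = 4×(-0.4Δ₀) + 0×(0.6Δ₀) = -1.6Δ₀; with Δ₀ = 29860 cm⁻¹ that is -47776 cm⁻¹.
Pairing penalty: 1 pair vs 0 in the high-spin reference → 1 extra × P = 15880 cm⁻¹.
Net CFSE = -47776 + 15880 = -31896 cm⁻¹.

-31896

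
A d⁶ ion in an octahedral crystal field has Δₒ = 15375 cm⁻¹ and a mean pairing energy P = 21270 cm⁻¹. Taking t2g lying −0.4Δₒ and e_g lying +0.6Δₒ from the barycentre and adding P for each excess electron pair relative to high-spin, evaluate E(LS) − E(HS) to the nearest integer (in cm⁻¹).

In the high-spin limit (t2g^4 e_g^2) the orbital term is -0.4Δₒ = -6150 cm⁻¹, with no excess pairing.
Low-spin: t2g^6 e_g^0, orbital CFSE = -2.4Δₒ = -36900 cm⁻¹; plus 2 excess pairs × P = +42540 cm⁻¹; total 5640 cm⁻¹.
Thus E(LS) − E(HS) = 11790 cm⁻¹.

11790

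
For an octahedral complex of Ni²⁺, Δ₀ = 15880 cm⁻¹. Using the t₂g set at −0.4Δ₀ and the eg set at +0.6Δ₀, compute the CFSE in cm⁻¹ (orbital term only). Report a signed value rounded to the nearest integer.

Ni²⁺: group 10, so d-count = 10 − 2 = 8.
The d⁸ electrons fill as t₂g⁶ eg².
The orbital stabilization is -1.2Δ₀ = -1.2 × 15880 = -19056 cm⁻¹.

-19056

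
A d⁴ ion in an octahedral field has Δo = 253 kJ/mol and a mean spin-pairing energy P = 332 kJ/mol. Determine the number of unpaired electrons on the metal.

4

Δo < P, so pairing is avoided: the ground state is high-spin.
Filling d⁴ accordingly: t₂g³ eg¹.
Unpaired electrons: 4.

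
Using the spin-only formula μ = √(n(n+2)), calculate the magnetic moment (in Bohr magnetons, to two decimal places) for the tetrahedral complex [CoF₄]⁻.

Each F⁻ contributes -1; 4 × (-1) = -4. With overall charge -1, Co is in the +3 oxidation state.
Co sits in group 9; removing 3 electrons leaves Co³⁺ with 9 − 3 = 6 d electrons.
With tetrahedral geometry the complex is necessarily high-spin.
Configuration: e³ t₂³ → 4 unpaired electrons.
μ(spin-only) = √[4(4+2)] = √24 ≈ 4.90 Bohr magnetons.

4.90 Bohr magnetons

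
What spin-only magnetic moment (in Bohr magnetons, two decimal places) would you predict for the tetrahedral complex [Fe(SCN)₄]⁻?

5.92 Bohr magnetons

Each SCN⁻ contributes -1; 4 × (-1) = -4. With overall charge -1, Fe is in the +3 oxidation state.
Fe sits in group 8; removing 3 electrons leaves Fe³⁺ with 8 − 3 = 5 d electrons.
Tetrahedral splitting is small, so the complex is high-spin.
Configuration: e² t₂³ → 5 unpaired electrons.
μ(spin-only) = √[5(5+2)] = √35 ≈ 5.92 Bohr magnetons.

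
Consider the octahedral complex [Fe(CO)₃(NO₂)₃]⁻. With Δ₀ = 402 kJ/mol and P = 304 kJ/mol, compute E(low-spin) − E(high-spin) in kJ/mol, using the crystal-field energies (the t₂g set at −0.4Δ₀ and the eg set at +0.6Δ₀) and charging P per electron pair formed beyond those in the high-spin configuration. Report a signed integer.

Ligand charges: 3×(+0) from CO and 3×(-1) from NO₂⁻ sum to -3; with overall charge -1, Fe is +2.
Fe sits in group 8; removing 2 electrons leaves Fe²⁺ with 8 − 2 = 6 d electrons.
In the high-spin limit (t₂g⁴ eg²) the orbital term is -0.4Δ₀ = -161 kJ/mol, with no excess pairing.
Low-spin: t₂g⁶ eg⁰, orbital CFSE = -2.4Δ₀ = -965 kJ/mol; plus 2 excess pairs × P = +608 kJ/mol; total -357 kJ/mol.
The difference is -357 − (-161) = -196 kJ/mol, so low-spin lies lower.

-196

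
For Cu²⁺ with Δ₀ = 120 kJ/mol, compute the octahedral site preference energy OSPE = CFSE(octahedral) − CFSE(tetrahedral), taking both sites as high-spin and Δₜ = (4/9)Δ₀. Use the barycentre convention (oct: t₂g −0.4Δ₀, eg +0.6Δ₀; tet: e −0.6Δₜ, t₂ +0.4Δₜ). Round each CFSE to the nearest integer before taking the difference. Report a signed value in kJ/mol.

-51

Cu sits in group 11; removing 2 electrons leaves Cu²⁺ with 11 − 2 = 9 d electrons.
Octahedral (high-spin): t₂g⁶ eg³, CFSE = 6(−0.4) + 3(+0.6) = -0.6Δ₀ = -0.6 × 120 = -72 kJ/mol.
Tetrahedral: e⁴ t₂⁵, CFSE = 4(−0.6) + 5(+0.4) = -0.4Δₜ = -0.4 × (4/9) × 120 = -21 kJ/mol.
OSPE = -72 − (-21) = -51 kJ/mol.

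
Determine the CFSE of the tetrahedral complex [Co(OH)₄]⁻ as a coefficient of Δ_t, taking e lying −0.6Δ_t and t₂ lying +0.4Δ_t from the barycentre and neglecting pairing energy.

-0.6 Δ_t

Each OH⁻ contributes -1; 4 × (-1) = -4. With overall charge -1, Co is in the +3 oxidation state.
Co³⁺: group 9, so d-count = 9 − 3 = 6.
Tetrahedral fields are weak (Δₜ ≈ 4/9 Δₒ), so electrons fill high-spin.
Configuration: e³ t₂³.
CFSE = 3(-0.6Δ_t) + 3(0.4Δ_t) = -1.8Δ_t + 1.2Δ_t = -0.6Δ_t.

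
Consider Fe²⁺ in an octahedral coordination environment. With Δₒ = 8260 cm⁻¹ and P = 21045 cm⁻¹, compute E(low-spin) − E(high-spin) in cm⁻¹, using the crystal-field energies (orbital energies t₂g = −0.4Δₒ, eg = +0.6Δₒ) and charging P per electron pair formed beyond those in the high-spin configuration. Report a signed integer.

25570

Group 8 minus oxidation state +2 gives a d⁶ configuration for Fe²⁺.
High-spin: t₂g⁴ eg², CFSE = -0.4Δₒ = -3304 cm⁻¹.
For low-spin the configuration is t₂g⁶ eg⁰: orbital energy -2.4 × 8260 = -19824 cm⁻¹, and 2 additional pairs relative to high-spin add 42090 cm⁻¹, giving 22266 cm⁻¹.
E(LS) − E(HS) = 22266 − (-3304) = 25570 cm⁻¹.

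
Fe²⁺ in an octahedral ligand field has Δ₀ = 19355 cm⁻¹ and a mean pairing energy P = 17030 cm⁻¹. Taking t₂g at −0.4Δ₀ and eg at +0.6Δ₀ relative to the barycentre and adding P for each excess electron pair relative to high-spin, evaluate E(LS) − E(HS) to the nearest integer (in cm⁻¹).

Fe is in group 8, so Fe²⁺ is d⁶ (8 − 2 = 6).
High-spin d⁶ fills as t₂g⁴ eg² with CFSE 4(−0.4) + 2(+0.6) = -0.4Δ₀ = -7742 cm⁻¹.
Low-spin: t₂g⁶ eg⁰, orbital CFSE = -2.4Δ₀ = -46452 cm⁻¹; plus 2 excess pairs × P = +34060 cm⁻¹; total -12392 cm⁻¹.
E(LS) − E(HS) = -12392 − (-7742) = -4650 cm⁻¹.

-4650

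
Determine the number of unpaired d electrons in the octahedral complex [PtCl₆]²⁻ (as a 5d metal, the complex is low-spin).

0

Each Cl⁻ contributes -1; 6 × (-1) = -6. With overall charge -2, Pt is in the +4 oxidation state.
Pt is in group 10, so Pt⁴⁺ is d⁶ (10 − 4 = 6).
Configuration: t₂g⁶ eg⁰, giving 0 unpaired electrons.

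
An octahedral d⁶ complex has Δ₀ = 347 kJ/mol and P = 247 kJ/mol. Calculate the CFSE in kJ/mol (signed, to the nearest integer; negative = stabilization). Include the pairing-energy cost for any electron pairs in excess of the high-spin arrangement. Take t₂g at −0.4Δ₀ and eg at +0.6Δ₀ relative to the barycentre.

-339

Δ₀ > P, so pairing is preferred: the ground state is low-spin.
Configuration: t₂g⁶ eg⁰.
Orbital CFSE = -2.4Δ₀ = -2.4 × 347 = -833 kJ/mol.
Excess pairs vs high-spin: 3 − 1 = 2; pairing cost = +494 kJ/mol.
Net CFSE = -833 + 494 = -339 kJ/mol.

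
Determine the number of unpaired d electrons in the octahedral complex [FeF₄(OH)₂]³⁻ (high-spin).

5

Ligand charges: 4×(-1) from F⁻ and 2×(-1) from OH⁻ sum to -6; with overall charge -3, Fe is +3.
Fe³⁺: group 8, so d-count = 8 − 3 = 5.
Configuration: t2g^3 e_g^2, giving 5 unpaired electrons.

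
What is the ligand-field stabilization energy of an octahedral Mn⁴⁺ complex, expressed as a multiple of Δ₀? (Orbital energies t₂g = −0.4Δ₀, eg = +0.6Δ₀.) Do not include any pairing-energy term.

Group 7 minus oxidation state +4 gives a d³ configuration for Mn⁴⁺.
Configuration: t₂g³ eg⁰.
CFSE = 3(-0.4Δ₀) + 0(0.6Δ₀) = -1.2Δ₀ + 0.0Δ₀ = -1.2Δ₀.

-1.2 Δ₀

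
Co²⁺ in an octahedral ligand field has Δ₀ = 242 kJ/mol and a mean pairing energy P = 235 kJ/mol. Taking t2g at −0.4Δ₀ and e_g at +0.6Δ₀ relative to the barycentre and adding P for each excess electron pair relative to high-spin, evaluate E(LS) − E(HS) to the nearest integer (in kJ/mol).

-7

Co sits in group 9; removing 2 electrons leaves Co²⁺ with 9 − 2 = 7 d electrons.
High-spin: t2g^5 e_g^2, CFSE = -0.8Δ₀ = -194 kJ/mol.
For low-spin the configuration is t2g^6 e_g^1: orbital energy -1.8 × 242 = -436 kJ/mol, and 1 additional pair relative to high-spin adds 235 kJ/mol, giving -201 kJ/mol.
Thus E(LS) − E(HS) = -7 kJ/mol.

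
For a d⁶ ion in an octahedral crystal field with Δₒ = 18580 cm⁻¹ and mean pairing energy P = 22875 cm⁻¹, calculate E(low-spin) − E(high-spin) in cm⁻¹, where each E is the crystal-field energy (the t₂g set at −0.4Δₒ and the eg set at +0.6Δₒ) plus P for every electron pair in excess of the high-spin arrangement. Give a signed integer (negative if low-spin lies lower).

8590

High-spin d⁶ fills as t₂g⁴ eg² with CFSE 4(−0.4) + 2(+0.6) = -0.4Δₒ = -7432 cm⁻¹.
For low-spin the configuration is t₂g⁶ eg⁰: orbital energy -2.4 × 18580 = -44592 cm⁻¹, and 2 additional pairs relative to high-spin add 45750 cm⁻¹, giving 1158 cm⁻¹.
The difference is 1158 − (-7432) = 8590 cm⁻¹, so high-spin lies lower.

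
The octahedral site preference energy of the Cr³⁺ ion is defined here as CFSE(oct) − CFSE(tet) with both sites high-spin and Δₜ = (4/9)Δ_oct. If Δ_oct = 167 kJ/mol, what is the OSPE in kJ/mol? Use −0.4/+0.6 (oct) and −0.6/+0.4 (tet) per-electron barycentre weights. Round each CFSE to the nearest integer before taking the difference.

-141

Group 6 minus oxidation state +3 gives a d³ configuration for Cr³⁺.
Octahedral high-spin t₂g³ eg⁰: CFSE = -1.2 × 167 = -200 kJ/mol.
Tetrahedral: e² t₂¹, CFSE = 2(−0.6) + 1(+0.4) = -0.8Δₜ = -0.8 × (4/9) × 167 = -59 kJ/mol.
OSPE = -200 − (-59) = -141 kJ/mol.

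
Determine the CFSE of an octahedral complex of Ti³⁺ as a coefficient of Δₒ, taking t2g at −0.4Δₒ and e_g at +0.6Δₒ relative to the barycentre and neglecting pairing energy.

-0.4 Δₒ

Group 4 minus oxidation state +3 gives a d¹ configuration for Ti³⁺.
Configuration: t2g^1 e_g^0.
CFSE = 1(-0.4Δₒ) + 0(0.6Δₒ) = -0.4Δₒ + 0.0Δₒ = -0.4Δₒ.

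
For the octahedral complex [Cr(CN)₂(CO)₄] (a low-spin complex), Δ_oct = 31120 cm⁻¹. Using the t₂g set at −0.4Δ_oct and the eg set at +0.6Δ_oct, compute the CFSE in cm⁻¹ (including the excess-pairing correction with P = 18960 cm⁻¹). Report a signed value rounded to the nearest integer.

Ligand charges: 2×(-1) from CN⁻ and 4×(+0) from CO sum to -2; with overall charge +0, Cr is +2.
Cr sits in group 6; removing 2 electrons leaves Cr²⁺ with 6 − 2 = 4 d electrons.
The d⁴ electrons fill as t₂g⁴ eg⁰.
CFSE(orbital) = 4×(-0.4Δ_oct) + 0×(0.6Δ_oct) = -1.6Δ_oct; with Δ_oct = 31120 cm⁻¹ that is -49792 cm⁻¹.
Pairing penalty: 1 pair vs 0 in the high-spin reference → 1 extra × P = 18960 cm⁻¹.
Combining: -49792 + 18960 = -30832 cm⁻¹.

-30832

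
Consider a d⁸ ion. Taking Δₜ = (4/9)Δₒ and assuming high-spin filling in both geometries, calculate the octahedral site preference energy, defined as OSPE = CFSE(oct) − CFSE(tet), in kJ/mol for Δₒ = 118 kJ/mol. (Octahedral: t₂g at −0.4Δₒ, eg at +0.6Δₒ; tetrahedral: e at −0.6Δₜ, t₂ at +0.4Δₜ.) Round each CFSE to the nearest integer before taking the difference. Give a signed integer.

Octahedral (high-spin): t₂g⁶ eg², CFSE = 6(−0.4) + 2(+0.6) = -1.2Δₒ = -1.2 × 118 = -142 kJ/mol.
In a tetrahedral site the filling is e⁴ t₂⁴: CFSE(tet) = -0.8Δₜ = -0.8 × (4/9)(118) = -42 kJ/mol.
Subtracting, OSPE = -142 − (-42) = -100 kJ/mol.

-100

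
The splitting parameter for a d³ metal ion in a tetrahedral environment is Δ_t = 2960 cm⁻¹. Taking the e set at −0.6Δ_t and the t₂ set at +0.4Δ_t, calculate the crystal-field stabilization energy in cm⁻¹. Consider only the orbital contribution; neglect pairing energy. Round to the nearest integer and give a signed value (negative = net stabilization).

-2368

Tetrahedral splitting is small, so the complex is high-spin.
Electron filling gives e² t₂¹.
The orbital stabilization is -0.8Δ_t = -0.8 × 2960 = -2368 cm⁻¹.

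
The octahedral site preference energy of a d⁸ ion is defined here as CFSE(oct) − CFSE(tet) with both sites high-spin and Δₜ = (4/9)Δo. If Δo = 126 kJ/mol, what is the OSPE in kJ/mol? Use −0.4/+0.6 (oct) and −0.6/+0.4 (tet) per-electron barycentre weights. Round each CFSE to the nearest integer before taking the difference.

-106

Octahedral (high-spin): t₂g⁶ eg², CFSE = 6(−0.4) + 2(+0.6) = -1.2Δo = -1.2 × 126 = -151 kJ/mol.
Tetrahedral e⁴ t₂⁴ gives -0.8Δₜ = -0.8 × (4/9) × 126 = -45 kJ/mol.
OSPE = CFSE(oct) − CFSE(tet) = -151 − (-45) = -106 kJ/mol.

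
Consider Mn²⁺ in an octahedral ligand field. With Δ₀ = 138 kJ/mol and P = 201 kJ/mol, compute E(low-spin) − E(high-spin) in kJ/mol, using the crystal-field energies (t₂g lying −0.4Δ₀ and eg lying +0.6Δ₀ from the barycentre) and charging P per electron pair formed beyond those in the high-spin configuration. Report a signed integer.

126

Mn is in group 7, so Mn²⁺ is d⁵ (7 − 2 = 5).
In the high-spin limit (t₂g³ eg²) the orbital term is 0.0Δ₀ = 0 kJ/mol, with no excess pairing.
Low-spin t₂g⁵ eg⁰ gives -2.0Δ₀ = -276 kJ/mol, but forming 2 extra pairs costs 2P = 402 kJ/mol, so E(LS) = -276 + 402 = 126 kJ/mol.
E(LS) − E(HS) = 126 − (0) = 126 kJ/mol.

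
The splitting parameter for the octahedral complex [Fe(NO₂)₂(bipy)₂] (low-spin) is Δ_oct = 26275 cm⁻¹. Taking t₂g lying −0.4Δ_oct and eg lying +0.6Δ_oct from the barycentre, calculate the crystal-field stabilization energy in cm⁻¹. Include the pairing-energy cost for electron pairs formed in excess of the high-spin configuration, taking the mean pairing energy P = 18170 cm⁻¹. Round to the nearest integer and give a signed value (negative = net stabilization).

-26720

Ligand charges: 2×(-1) from NO₂⁻ and 2×(+0) from bipy sum to -2; with overall charge +0, Fe is +2.
Group 8 minus oxidation state +2 gives a d⁶ configuration for Fe²⁺.
Configuration: t₂g⁶ eg⁰.
Orbital CFSE = 6(-0.4) + 0(0.6) = -2.4Δ_oct = -2.4 × 26275 = -63060 cm⁻¹.
Pairing penalty: 3 pairs vs 1 in the high-spin reference → 2 extra × P = 36340 cm⁻¹.
Combining: -63060 + 36340 = -26720 cm⁻¹.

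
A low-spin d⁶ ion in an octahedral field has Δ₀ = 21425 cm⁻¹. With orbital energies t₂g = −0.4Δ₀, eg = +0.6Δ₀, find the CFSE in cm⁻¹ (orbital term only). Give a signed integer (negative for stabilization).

-51420

Configuration: t₂g⁶ eg⁰.
Orbital CFSE = 6(-0.4) + 0(0.6) = -2.4Δ₀ = -2.4 × 21425 = -51420 cm⁻¹.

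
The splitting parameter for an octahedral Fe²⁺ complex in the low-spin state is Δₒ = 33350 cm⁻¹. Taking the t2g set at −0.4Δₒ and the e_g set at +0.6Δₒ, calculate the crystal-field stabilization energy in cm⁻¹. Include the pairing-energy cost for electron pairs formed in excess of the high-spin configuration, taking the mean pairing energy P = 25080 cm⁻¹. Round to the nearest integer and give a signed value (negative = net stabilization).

-29880

Fe is in group 8, so Fe²⁺ is d⁶ (8 − 2 = 6).
Configuration: t2g^6 e_g^0.
The orbital stabilization is -2.4Δₒ = -2.4 × 33350 = -80040 cm⁻¹.
Relative to high-spin t2g^4 e_g^2 (1 paired), the low-spin configuration has 2 additional pairs, contributing +2 × 25080 = +50160 cm⁻¹.
Overall CFSE = -80040 + 50160 = -29880 cm⁻¹.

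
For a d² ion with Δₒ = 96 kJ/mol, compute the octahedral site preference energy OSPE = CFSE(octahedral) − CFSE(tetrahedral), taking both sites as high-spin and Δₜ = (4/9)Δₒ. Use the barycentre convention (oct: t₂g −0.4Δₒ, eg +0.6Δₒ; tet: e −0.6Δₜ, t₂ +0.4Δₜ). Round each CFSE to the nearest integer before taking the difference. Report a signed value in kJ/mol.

Octahedral (high-spin): t₂g² eg⁰, CFSE = 2(−0.4) + 0(+0.6) = -0.8Δₒ = -0.8 × 96 = -77 kJ/mol.
In a tetrahedral site the filling is e² t₂⁰: CFSE(tet) = -1.2Δₜ = -1.2 × (4/9)(96) = -51 kJ/mol.
Subtracting, OSPE = -77 − (-51) = -26 kJ/mol.

-26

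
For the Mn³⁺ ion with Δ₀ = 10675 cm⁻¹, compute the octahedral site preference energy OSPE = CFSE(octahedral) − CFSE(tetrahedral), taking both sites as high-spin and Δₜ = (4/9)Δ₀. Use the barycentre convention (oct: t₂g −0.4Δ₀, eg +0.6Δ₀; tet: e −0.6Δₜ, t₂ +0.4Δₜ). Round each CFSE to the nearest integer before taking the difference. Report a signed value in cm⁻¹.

Mn is in group 7, so Mn³⁺ is d⁴ (7 − 3 = 4).
In an octahedral site d⁴ (HS) is t₂g³ eg¹, giving CFSE(oct) = -0.6Δ₀ = -6405 cm⁻¹.
Tetrahedral e² t₂² gives -0.4Δₜ = -0.4 × (4/9) × 10675 = -1898 cm⁻¹.
OSPE = CFSE(oct) − CFSE(tet) = -6405 − (-1898) = -4507 cm⁻¹.

-4507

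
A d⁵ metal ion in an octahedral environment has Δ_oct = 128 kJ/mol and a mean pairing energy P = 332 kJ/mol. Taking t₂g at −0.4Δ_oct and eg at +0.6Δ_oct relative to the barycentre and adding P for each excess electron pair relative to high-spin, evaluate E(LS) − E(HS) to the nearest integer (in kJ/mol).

408

High-spin: t₂g³ eg², CFSE = 0.0Δ_oct = 0 kJ/mol.
Low-spin t₂g⁵ eg⁰ gives -2.0Δ_oct = -256 kJ/mol, but forming 2 extra pairs costs 2P = 664 kJ/mol, so E(LS) = -256 + 664 = 408 kJ/mol.
The difference is 408 − (0) = 408 kJ/mol, so high-spin lies lower.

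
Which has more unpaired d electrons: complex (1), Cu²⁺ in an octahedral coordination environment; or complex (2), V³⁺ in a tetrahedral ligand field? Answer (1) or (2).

(2)

(1): Cu sits in group 11; removing 2 electrons leaves Cu²⁺ with 11 − 2 = 9 d electrons; t2g^6 e_g^3 → 1 unpaired.
(2): V sits in group 5; removing 3 electrons leaves V³⁺ with 5 − 3 = 2 d electrons; Tetrahedral splitting is small, so the complex is high-spin; e^2 t2^0 → 2 unpaired.
So (2) has more unpaired electrons.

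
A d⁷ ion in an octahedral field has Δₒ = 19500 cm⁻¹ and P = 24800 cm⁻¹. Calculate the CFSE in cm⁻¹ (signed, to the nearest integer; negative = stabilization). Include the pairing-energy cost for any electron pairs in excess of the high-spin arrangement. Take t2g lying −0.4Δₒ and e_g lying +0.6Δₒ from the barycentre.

Since Δₒ = 19500 cm⁻¹ < P = 24800 cm⁻¹, the complex adopts the high-spin configuration.
That gives t2g^5 e_g^2.
Orbital CFSE = -0.8Δₒ = -0.8 × 19500 = -15600 cm⁻¹.
High-spin has no excess pairs, so no pairing correction applies.

-15600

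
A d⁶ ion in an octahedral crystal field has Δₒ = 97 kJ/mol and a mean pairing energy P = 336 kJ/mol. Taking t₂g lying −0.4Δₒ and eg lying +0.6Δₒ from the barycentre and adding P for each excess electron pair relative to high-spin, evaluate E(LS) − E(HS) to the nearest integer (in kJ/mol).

In the high-spin limit (t₂g⁴ eg²) the orbital term is -0.4Δₒ = -39 kJ/mol, with no excess pairing.
For low-spin the configuration is t₂g⁶ eg⁰: orbital energy -2.4 × 97 = -233 kJ/mol, and 2 additional pairs relative to high-spin add 672 kJ/mol, giving 439 kJ/mol.
The difference is 439 − (-39) = 478 kJ/mol, so high-spin lies lower.

478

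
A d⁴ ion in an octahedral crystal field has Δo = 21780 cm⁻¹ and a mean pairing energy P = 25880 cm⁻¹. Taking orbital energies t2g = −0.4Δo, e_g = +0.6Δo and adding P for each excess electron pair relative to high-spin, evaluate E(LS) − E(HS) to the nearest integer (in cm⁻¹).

High-spin d⁴ fills as t2g^3 e_g^1 with CFSE 3(−0.4) + 1(+0.6) = -0.6Δo = -13068 cm⁻¹.
Low-spin t2g^4 e_g^0 gives -1.6Δo = -34848 cm⁻¹, but forming 1 extra pair costs 1P = 25880 cm⁻¹, so E(LS) = -34848 + 25880 = -8968 cm⁻¹.
E(LS) − E(HS) = -8968 − (-13068) = 4100 cm⁻¹.

4100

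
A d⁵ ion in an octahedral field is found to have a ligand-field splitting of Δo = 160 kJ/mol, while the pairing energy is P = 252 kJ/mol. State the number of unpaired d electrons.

Here Δo < P (160 < 252), so the high-spin state is favoured.
Filling d⁵ accordingly: t2g^3 e_g^2.
Unpaired electrons: 5.

5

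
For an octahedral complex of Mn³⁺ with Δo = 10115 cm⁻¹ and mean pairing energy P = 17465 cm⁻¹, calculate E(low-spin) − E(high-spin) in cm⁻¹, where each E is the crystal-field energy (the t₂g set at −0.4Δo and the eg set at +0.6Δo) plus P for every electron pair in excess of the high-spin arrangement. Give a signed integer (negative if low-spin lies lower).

Group 7 minus oxidation state +3 gives a d⁴ configuration for Mn³⁺.
High-spin d⁴ fills as t₂g³ eg¹ with CFSE 3(−0.4) + 1(+0.6) = -0.6Δo = -6069 cm⁻¹.
Low-spin t₂g⁴ eg⁰ gives -1.6Δo = -16184 cm⁻¹, but forming 1 extra pair costs 1P = 17465 cm⁻¹, so E(LS) = -16184 + 17465 = 1281 cm⁻¹.
The difference is 1281 − (-6069) = 7350 cm⁻¹, so high-spin lies lower.

7350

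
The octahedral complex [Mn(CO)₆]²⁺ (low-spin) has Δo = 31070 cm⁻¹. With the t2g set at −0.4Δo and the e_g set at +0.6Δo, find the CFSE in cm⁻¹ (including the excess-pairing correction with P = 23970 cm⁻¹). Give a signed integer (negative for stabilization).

CO is neutral, so the +2 overall charge sits on Mn: oxidation state +2.
Mn²⁺: group 7, so d-count = 7 − 2 = 5.
Electron filling gives t2g^5 e_g^0.
The orbital stabilization is -2.0Δo = -2.0 × 31070 = -62140 cm⁻¹.
High-spin d⁵ would be t2g^3 e_g^2 with 0 pairs; low-spin has 2, so 2 excess pairs cost +2P = +47940 cm⁻¹.
Overall CFSE = -62140 + 47940 = -14200 cm⁻¹.

-14200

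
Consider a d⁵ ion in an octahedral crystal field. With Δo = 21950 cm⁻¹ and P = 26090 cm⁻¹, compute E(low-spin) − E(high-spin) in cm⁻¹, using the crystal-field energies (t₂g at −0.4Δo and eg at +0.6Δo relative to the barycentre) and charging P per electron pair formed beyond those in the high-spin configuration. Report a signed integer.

High-spin: t₂g³ eg², CFSE = 0.0Δo = 0 cm⁻¹.
Low-spin: t₂g⁵ eg⁰, orbital CFSE = -2.0Δo = -43900 cm⁻¹; plus 2 excess pairs × P = +52180 cm⁻¹; total 8280 cm⁻¹.
The difference is 8280 − (0) = 8280 cm⁻¹, so high-spin lies lower.

8280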